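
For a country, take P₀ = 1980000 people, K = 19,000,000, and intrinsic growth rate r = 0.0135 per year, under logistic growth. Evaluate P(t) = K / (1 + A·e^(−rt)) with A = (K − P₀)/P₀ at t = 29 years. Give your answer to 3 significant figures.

A = (19000000 − 1980000)/1980000 = 8.59596
P(29) = 19000000 / (1 + 8.59596·e^(−0.0135·29)) = 19000000 / (1 + 8.59596·0.676042)
= 19000000 / 6.81123 ≈ 2789510.79

≈ 2,790,000 people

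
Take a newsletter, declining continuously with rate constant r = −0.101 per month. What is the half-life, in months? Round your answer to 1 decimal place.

half-life ≈ 6.9 months

half-life = ln(2) / |r| = 0.69315 / 0.101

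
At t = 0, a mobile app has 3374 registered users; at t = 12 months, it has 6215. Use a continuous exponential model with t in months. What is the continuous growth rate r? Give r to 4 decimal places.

6215 = 3374 · e^(r·12)
e^(12r) = 6215/3374 = 1.84203
r = ln(1.84203) / 12 = 0.61087 / 12

r ≈ 0.0509 per month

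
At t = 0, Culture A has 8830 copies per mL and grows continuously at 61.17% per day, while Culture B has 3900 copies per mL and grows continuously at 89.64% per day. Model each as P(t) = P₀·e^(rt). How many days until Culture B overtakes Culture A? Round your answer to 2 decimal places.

8830·e^(0.6117t) = 3900·e^(0.8964t)
8830/3900 = e^((0.8964 − 0.6117)t) → ln(2.2641) = 0.2847·t
t = 0.81718 / 0.2847

t ≈ 2.87 days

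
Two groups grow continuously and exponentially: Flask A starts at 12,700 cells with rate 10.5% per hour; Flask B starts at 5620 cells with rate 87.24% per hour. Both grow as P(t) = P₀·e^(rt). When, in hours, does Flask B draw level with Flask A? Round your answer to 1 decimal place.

t ≈ 1.1 hours

12700·e^(0.105t) = 5620·e^(0.8724t)
12700/5620 = e^((0.8724 − 0.105)t) → ln(2.25979) = 0.7674·t
t = 0.81527 / 0.7674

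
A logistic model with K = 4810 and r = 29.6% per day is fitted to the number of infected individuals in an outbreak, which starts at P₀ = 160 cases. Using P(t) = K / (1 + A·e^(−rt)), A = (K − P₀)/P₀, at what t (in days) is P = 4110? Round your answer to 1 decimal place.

t ≈ 17.4 days

A = (4810 − 160)/160 = 29.0625
4110 = 4810/(1 + 29.0625·e^(−0.296t)) → 1 + 29.0625·e^(−0.296t) = 1.17032
e^(−0.296t) = 0.00586 → t = ln(170.63839)/0.296 = 5.13955/0.296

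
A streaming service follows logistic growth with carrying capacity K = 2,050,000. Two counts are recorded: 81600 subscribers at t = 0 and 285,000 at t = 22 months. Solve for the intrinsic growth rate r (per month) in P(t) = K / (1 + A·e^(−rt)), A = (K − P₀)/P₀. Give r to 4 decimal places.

r ≈ 0.0618 per month

A = (2050000 − 81600)/81600 = 24.12255
285000 = 2050000/(1 + 24.12255·e^(−r·22)) → e^(−22r) = (7.19298 − 1)/24.12255 = 0.25673
r = −ln(0.25673)/22 = 1.35973/22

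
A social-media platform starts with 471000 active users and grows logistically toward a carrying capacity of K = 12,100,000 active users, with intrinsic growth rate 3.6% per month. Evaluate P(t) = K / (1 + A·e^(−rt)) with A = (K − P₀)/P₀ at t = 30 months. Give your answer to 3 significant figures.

A = (12100000 − 471000)/471000 = 24.69002
P(30) = 12100000 / (1 + 24.69002·e^(−0.036·30)) = 12100000 / (1 + 24.69002·0.339596)
= 12100000 / 9.38462 ≈ 1289343.53

≈ 1,290,000 active users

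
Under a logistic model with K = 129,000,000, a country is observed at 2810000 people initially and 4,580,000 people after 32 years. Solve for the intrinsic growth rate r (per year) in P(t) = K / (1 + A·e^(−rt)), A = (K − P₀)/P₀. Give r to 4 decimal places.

A = (129000000 − 2810000)/2810000 = 44.90747
4580000 = 129000000/(1 + 44.90747·e^(−r·32)) → e^(−32r) = (28.16594 − 1)/44.90747 = 0.604931
r = −ln(0.604931)/32 = 0.50264/32

r ≈ 0.0157 per year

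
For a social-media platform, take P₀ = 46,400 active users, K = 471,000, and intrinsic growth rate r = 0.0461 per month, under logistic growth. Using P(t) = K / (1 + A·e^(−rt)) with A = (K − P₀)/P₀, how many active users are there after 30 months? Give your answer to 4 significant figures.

A = (471000 − 46400)/46400 = 9.15086
P(30) = 471000 / (1 + 9.15086·e^(−0.0461·30)) = 471000 / (1 + 9.15086·0.250825)
= 471000 / 3.29526 ≈ 142932.38

≈ 142,900 active users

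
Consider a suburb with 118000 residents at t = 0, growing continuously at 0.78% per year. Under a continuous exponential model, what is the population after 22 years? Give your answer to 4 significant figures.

P(22) = 118000 · e^(0.0078·22) = 118000 · e^(0.1716)
= 118000 · 1.1872 ≈ 140089.94

≈ 140,100 residents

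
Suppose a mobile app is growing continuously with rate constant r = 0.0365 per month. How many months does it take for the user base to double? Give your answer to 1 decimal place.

doubling time ≈ 19.0 months

doubling time = ln(2) / |r| = 0.69315 / 0.0365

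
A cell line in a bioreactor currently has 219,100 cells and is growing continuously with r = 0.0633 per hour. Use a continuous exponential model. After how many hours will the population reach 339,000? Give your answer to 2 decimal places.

t ≈ 6.90 hours

339000 = 219100 · e^(0.0633·t)
t = ln(339000/219100) / 0.0633 = ln(1.54724) / 0.0633 = 0.43647 / 0.0633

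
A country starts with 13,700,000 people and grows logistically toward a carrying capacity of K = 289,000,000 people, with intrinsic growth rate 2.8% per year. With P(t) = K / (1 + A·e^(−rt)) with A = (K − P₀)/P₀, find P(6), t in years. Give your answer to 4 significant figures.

≈ 16,070,000 people

A = (289000000 − 13700000)/13700000 = 20.09489
P(6) = 289000000 / (1 + 20.09489·e^(−0.028·6)) = 289000000 / (1 + 20.09489·0.845354)
= 289000000 / 17.98729 ≈ 16066898.12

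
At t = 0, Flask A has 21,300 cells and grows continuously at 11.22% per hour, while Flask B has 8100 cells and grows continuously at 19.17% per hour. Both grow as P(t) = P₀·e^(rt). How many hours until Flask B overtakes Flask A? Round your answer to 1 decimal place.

21300·e^(0.1122t) = 8100·e^(0.1917t)
21300/8100 = e^((0.1917 − 0.1122)t) → ln(2.62963) = 0.0795·t
t = 0.96684 / 0.0795

t ≈ 12.2 hours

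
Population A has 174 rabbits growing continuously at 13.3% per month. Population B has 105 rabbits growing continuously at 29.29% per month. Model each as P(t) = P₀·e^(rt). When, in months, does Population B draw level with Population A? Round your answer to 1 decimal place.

t ≈ 3.2 months

174·e^(0.133t) = 105·e^(0.2929t)
174/105 = e^((0.2929 − 0.133)t) → ln(1.65714) = 0.1599·t
t = 0.50509 / 0.1599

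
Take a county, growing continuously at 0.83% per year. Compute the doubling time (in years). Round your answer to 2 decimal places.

doubling time = ln(2) / |r| = 0.69315 / 0.0083

doubling time ≈ 83.51 years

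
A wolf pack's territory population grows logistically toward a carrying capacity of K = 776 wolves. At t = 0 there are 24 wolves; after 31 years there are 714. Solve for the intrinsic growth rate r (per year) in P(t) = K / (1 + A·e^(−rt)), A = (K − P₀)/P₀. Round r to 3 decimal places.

A = (776 − 24)/24 = 31.33333
714 = 776/(1 + 31.33333·e^(−r·31)) → e^(−31r) = (1.08683 − 1)/31.33333 = 0.002771
r = −ln(0.002771)/31 = 5.88843/31

r ≈ 0.190 per year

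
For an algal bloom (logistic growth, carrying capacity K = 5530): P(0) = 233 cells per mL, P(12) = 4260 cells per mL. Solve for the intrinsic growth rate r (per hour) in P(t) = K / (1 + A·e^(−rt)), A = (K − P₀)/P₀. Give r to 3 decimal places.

A = (5530 − 233)/233 = 22.73391
4260 = 5530/(1 + 22.73391·e^(−r·12)) → e^(−12r) = (1.29812 − 1)/22.73391 = 0.013114
r = −ln(0.013114)/12 = 4.33411/12

r ≈ 0.361 per hour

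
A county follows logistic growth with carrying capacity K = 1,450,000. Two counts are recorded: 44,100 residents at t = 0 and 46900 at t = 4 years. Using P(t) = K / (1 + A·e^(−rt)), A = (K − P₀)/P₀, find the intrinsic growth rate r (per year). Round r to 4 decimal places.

A = (1450000 − 44100)/44100 = 31.87982
46900 = 1450000/(1 + 31.87982·e^(−r·4)) → e^(−4r) = (30.91684 − 1)/31.87982 = 0.938426
r = −ln(0.938426)/4 = 0.06355/4

r ≈ 0.0159 per year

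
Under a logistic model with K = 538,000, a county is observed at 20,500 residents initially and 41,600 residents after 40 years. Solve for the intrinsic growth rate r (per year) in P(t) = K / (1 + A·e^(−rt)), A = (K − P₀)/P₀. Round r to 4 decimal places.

r ≈ 0.0187 per year

A = (538000 − 20500)/20500 = 25.2439
41600 = 538000/(1 + 25.2439·e^(−r·40)) → e^(−40r) = (12.93269 − 1)/25.2439 = 0.472696
r = −ln(0.472696)/40 = 0.7493/40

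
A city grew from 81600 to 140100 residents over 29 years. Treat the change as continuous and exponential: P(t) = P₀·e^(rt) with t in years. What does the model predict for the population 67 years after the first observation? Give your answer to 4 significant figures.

r = ln(140100/81600) / 29 ≈ 0.018639 per year
P(67) = 81600 · e^(0.018639·67) = 81600 · 3.48617 ≈ 284471.61

≈ 284,500 residents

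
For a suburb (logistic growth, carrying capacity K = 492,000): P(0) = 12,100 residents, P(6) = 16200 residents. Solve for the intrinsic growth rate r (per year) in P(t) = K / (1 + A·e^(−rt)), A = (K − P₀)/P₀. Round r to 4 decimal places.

r ≈ 0.0501 per year

A = (492000 − 12100)/12100 = 39.66116
16200 = 492000/(1 + 39.66116·e^(−r·6)) → e^(−6r) = (30.37037 − 1)/39.66116 = 0.740532
r = −ln(0.740532)/6 = 0.30039/6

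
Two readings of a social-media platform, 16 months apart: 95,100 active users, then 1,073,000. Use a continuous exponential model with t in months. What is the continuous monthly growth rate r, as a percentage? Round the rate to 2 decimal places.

r ≈ 15.15% per month

1073000 = 95100 · e^(r·16)
e^(16r) = 1073000/95100 = 11.28286
r = ln(11.28286) / 16 = 2.42328 / 16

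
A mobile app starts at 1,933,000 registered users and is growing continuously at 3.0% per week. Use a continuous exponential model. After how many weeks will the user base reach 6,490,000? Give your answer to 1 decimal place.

t ≈ 40.4 weeks

6490000 = 1933000 · e^(0.03·t)
t = ln(6490000/1933000) / 0.03 = ln(3.35748) / 0.03 = 1.21119 / 0.03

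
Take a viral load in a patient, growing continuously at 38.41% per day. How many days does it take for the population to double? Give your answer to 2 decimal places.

doubling time = ln(2) / |r| = 0.69315 / 0.3841

doubling time ≈ 1.80 days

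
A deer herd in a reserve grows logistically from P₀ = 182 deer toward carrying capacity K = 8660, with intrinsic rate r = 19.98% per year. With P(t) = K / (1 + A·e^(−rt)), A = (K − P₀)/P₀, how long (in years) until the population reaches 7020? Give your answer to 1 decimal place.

A = (8660 − 182)/182 = 46.58242
7020 = 8660/(1 + 46.58242·e^(−0.1998t)) → 1 + 46.58242·e^(−0.1998t) = 1.23362
e^(−0.1998t) = 0.005015 → t = ln(199.39547)/0.1998 = 5.29529/0.1998

t ≈ 26.5 years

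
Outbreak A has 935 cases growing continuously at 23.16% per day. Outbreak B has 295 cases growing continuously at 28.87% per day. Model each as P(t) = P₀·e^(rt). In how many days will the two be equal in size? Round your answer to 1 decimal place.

t ≈ 20.2 days

935·e^(0.2316t) = 295·e^(0.2887t)
935/295 = e^((0.2887 − 0.2316)t) → ln(3.16949) = 0.0571·t
t = 1.15357 / 0.0571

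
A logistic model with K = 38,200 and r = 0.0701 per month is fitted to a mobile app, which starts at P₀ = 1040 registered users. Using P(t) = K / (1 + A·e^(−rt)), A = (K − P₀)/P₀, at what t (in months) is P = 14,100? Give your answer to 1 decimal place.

A = (38200 − 1040)/1040 = 35.73077
14100 = 38200/(1 + 35.73077·e^(−0.0701t)) → 1 + 35.73077·e^(−0.0701t) = 2.70922
e^(−0.0701t) = 0.047836 → t = ln(20.90472)/0.0701 = 3.03998/0.0701

t ≈ 43.4 months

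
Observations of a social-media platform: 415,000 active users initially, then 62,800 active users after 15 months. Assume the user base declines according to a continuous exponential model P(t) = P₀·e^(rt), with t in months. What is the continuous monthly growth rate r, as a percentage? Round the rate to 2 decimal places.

r ≈ -12.59% per month

62800 = 415000 · e^(r·15)
e^(15r) = 62800/415000 = 0.15133
r = ln(0.15133) / 15 = -1.88832 / 15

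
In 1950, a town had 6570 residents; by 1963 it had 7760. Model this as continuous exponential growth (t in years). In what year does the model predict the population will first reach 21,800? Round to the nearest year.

year 2044

r = ln(7760/6570) / 13 = 0.16647/13 ≈ 0.012805 per year
t = ln(21800/6570) / r = 1.1994/0.012805 ≈ 93.66 years after 1950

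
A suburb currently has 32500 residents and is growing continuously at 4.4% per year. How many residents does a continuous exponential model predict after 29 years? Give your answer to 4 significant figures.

P(29) = 32500 · e^(0.044·29) = 32500 · e^(1.276)
= 32500 · 3.58228 ≈ 116424.16

≈ 116,400 residents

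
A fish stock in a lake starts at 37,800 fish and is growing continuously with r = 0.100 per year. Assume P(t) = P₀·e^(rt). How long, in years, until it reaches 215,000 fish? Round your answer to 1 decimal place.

215000 = 37800 · e^(0.1·t)
t = ln(215000/37800) / 0.1 = ln(5.68783) / 0.1 = 1.73833 / 0.1

t ≈ 17.4 years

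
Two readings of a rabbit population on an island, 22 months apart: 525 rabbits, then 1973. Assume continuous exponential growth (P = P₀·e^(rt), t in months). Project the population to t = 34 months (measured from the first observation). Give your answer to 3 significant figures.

r = ln(1973/525) / 22 ≈ 0.060178 per month
P(34) = 525 · e^(0.060178·34) = 525 · 7.73725 ≈ 4062.06

≈ 4,060 rabbits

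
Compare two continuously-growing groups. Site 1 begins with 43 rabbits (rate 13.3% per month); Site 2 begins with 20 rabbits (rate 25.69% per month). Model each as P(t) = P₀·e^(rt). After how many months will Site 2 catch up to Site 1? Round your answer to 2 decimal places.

43·e^(0.133t) = 20·e^(0.2569t)
43/20 = e^((0.2569 − 0.133)t) → ln(2.15) = 0.1239·t
t = 0.76547 / 0.1239

t ≈ 6.18 months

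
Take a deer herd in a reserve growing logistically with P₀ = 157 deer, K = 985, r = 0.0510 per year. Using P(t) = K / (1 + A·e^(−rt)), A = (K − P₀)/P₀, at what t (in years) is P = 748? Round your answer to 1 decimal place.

A = (985 − 157)/157 = 5.27389
748 = 985/(1 + 5.27389·e^(−0.051t)) → 1 + 5.27389·e^(−0.051t) = 1.31684
e^(−0.051t) = 0.060078 → t = ln(16.64501)/0.051 = 2.81211/0.051

t ≈ 55.1 years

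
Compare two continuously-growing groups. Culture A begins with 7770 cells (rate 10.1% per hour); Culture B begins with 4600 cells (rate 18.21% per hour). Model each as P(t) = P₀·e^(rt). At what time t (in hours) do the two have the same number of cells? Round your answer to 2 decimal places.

7770·e^(0.101t) = 4600·e^(0.1821t)
7770/4600 = e^((0.1821 − 0.101)t) → ln(1.68913) = 0.0811·t
t = 0.52421 / 0.0811

t ≈ 6.46 hours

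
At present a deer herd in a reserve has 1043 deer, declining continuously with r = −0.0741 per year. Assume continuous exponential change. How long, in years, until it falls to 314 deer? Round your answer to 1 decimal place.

t ≈ 16.2 years

314 = 1043 · e^(-0.0741·t)
t = ln(314/1043) / -0.0741 = ln(0.30105) / -0.0741 = -1.20046 / -0.0741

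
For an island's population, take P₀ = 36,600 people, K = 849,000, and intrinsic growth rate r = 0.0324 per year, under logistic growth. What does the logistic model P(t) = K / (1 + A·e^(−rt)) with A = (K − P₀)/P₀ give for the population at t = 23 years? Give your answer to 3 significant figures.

≈ 73,600 people

A = (849000 − 36600)/36600 = 22.19672
P(23) = 849000 / (1 + 22.19672·e^(−0.0324·23)) = 849000 / (1 + 22.19672·0.474639)
= 849000 / 11.53544 ≈ 73599.29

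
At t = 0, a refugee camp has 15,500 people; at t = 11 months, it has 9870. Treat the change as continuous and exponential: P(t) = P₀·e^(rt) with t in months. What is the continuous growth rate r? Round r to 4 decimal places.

9870 = 15500 · e^(r·11)
e^(11r) = 9870/15500 = 0.63677
r = ln(0.63677) / 11 = -0.45134 / 11

r ≈ -0.0410 per month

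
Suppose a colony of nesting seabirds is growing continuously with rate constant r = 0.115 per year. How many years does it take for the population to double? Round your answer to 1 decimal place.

doubling time ≈ 6.0 years

doubling time = ln(2) / |r| = 0.69315 / 0.115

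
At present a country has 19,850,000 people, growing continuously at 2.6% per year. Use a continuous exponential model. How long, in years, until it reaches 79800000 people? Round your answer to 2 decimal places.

79800000 = 19850000 · e^(0.026·t)
t = ln(79800000/19850000) / 0.026 = ln(4.02015) / 0.026 = 1.39132 / 0.026

t ≈ 53.51 years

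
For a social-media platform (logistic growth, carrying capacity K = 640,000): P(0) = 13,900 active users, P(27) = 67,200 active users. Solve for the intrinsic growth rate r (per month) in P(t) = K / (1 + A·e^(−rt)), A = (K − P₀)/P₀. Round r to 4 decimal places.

A = (640000 − 13900)/13900 = 45.04317
67200 = 640000/(1 + 45.04317·e^(−r·27)) → e^(−27r) = (9.52381 − 1)/45.04317 = 0.189236
r = −ln(0.189236)/27 = 1.66476/27

r ≈ 0.0617 per month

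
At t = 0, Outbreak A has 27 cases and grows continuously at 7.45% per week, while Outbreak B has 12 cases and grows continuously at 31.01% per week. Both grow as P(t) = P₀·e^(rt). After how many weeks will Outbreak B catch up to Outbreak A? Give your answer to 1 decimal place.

27·e^(0.0745t) = 12·e^(0.3101t)
27/12 = e^((0.3101 − 0.0745)t) → ln(2.25) = 0.2356·t
t = 0.81093 / 0.2356

t ≈ 3.4 weeks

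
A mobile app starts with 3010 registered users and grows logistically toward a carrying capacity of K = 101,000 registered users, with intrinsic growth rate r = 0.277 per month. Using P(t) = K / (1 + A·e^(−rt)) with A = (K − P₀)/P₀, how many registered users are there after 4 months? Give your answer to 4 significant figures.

A = (101000 − 3010)/3010 = 32.55482
P(4) = 101000 / (1 + 32.55482·e^(−0.277·4)) = 101000 / (1 + 32.55482·0.330219)
= 101000 / 11.75021 ≈ 8595.59

≈ 8,596 registered users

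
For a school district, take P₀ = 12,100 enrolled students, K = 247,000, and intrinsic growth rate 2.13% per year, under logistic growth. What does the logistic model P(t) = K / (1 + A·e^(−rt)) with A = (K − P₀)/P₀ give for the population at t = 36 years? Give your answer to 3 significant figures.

A = (247000 − 12100)/12100 = 19.41322
P(36) = 247000 / (1 + 19.41322·e^(−0.0213·36)) = 247000 / (1 + 19.41322·0.464497)
= 247000 / 10.01739 ≈ 24657.13

≈ 24,700 enrolled students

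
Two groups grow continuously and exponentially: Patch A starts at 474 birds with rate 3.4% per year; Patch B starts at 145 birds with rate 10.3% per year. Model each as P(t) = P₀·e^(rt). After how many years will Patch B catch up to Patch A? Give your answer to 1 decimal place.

474·e^(0.034t) = 145·e^(0.103t)
474/145 = e^((0.103 − 0.034)t) → ln(3.26897) = 0.069·t
t = 1.18447 / 0.069

t ≈ 17.2 years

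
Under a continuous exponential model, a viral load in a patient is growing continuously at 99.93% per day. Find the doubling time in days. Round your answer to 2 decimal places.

doubling time = ln(2) / |r| = 0.69315 / 0.9993

doubling time ≈ 0.69 days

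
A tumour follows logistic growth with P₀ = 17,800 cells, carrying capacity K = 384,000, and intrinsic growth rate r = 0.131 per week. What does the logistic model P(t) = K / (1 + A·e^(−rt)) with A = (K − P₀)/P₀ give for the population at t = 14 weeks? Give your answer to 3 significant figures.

A = (384000 − 17800)/17800 = 20.57303
P(14) = 384000 / (1 + 20.57303·e^(−0.131·14)) = 384000 / (1 + 20.57303·0.159773)
= 384000 / 4.28702 ≈ 89572.72

≈ 89,600 cells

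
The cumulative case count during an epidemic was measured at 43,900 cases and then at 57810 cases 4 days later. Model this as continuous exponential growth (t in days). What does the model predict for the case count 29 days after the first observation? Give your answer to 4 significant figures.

≈ 322,900 cases

r = ln(57810/43900) / 4 ≈ 0.068812 per day
P(29) = 43900 · e^(0.068812·29) = 43900 · 7.3562 ≈ 322937.35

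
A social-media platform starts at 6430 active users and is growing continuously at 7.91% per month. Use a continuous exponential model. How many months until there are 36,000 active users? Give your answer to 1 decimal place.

t ≈ 21.8 months

36000 = 6430 · e^(0.0791·t)
t = ln(36000/6430) / 0.0791 = ln(5.59876) / 0.0791 = 1.72254 / 0.0791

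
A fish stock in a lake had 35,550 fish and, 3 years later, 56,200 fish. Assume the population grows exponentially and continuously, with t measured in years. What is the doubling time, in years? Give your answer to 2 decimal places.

doubling time ≈ 4.54 years

r = ln(56200/35550) / 3 = ln(1.58087) / 3 ≈ 0.152659 per year
doubling time = ln 2 / |r| = 0.69315 / 0.152659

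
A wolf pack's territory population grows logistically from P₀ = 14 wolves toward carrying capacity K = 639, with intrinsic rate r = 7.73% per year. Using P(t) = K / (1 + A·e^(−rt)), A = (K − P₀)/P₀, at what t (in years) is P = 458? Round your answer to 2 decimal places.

A = (639 − 14)/14 = 44.64286
458 = 639/(1 + 44.64286·e^(−0.0773t)) → 1 + 44.64286·e^(−0.0773t) = 1.3952
e^(−0.0773t) = 0.008852 → t = ln(112.96369)/0.0773 = 4.72707/0.0773

t ≈ 61.15 years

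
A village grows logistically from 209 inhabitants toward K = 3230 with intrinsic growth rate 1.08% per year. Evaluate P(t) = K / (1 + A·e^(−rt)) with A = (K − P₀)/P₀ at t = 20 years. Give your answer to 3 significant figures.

A = (3230 − 209)/209 = 14.45455
P(20) = 3230 / (1 + 14.45455·e^(−0.0108·20)) = 3230 / (1 + 14.45455·0.805735)
= 3230 / 12.64654 ≈ 255.41

≈ 255 inhabitants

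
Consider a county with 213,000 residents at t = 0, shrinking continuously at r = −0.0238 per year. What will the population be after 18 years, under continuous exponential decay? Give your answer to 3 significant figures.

P(18) = 213000 · e^(-0.0238·18) = 213000 · e^(-0.4284)
= 213000 · 0.65155 ≈ 138780.31

≈ 139,000 residents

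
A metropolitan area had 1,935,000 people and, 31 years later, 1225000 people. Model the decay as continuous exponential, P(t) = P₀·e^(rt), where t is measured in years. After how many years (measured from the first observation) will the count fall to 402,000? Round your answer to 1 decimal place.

r = ln(1225000/1935000) / 31 ≈ -0.014747 per year
t = ln(402000/1935000) / r = -1.57141 / -0.014747 ≈ 106.556

t ≈ 106.6 years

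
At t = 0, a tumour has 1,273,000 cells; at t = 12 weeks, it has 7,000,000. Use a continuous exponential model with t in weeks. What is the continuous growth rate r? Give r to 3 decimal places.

7000000 = 1273000 · e^(r·12)
e^(12r) = 7000000/1273000 = 5.49882
r = ln(5.49882) / 12 = 1.70453 / 12

r ≈ 0.142 per week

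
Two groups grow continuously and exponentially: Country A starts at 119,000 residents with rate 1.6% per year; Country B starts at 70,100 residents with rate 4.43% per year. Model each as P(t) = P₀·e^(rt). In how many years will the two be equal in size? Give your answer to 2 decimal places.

119000·e^(0.016t) = 70100·e^(0.0443t)
119000/70100 = e^((0.0443 − 0.016)t) → ln(1.69757) = 0.0283·t
t = 0.5292 / 0.0283

t ≈ 18.70 years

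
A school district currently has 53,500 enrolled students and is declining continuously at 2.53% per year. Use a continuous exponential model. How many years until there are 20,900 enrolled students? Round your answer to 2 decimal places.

t ≈ 37.15 years

20900 = 53500 · e^(-0.0253·t)
t = ln(20900/53500) / -0.0253 = ln(0.39065) / -0.0253 = -0.93993 / -0.0253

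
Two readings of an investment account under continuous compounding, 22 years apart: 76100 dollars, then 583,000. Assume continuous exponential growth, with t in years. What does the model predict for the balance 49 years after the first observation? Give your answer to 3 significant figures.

≈ 7,090,000 dollars

r = ln(583000/76100) / 22 ≈ 0.092552 per year
P(49) = 76100 · e^(0.092552·49) = 76100 · 93.22694 ≈ 7094569.8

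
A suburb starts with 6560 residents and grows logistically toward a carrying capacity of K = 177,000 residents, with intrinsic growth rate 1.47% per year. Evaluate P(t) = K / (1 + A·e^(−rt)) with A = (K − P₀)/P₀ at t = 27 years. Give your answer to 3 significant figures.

A = (177000 − 6560)/6560 = 25.98171
P(27) = 177000 / (1 + 25.98171·e^(−0.0147·27)) = 177000 / (1 + 25.98171·0.672401)
= 177000 / 18.47013 ≈ 9583.04

≈ 9,580 residents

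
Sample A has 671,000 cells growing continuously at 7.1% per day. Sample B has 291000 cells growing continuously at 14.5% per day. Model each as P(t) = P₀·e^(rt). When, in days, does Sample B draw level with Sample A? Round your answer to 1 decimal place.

t ≈ 11.3 days

671000·e^(0.071t) = 291000·e^(0.145t)
671000/291000 = e^((0.145 − 0.071)t) → ln(2.30584) = 0.074·t
t = 0.83545 / 0.074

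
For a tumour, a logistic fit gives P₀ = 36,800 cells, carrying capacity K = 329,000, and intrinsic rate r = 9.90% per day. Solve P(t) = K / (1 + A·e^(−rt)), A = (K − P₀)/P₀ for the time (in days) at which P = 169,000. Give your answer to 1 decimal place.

t ≈ 21.5 days

A = (329000 − 36800)/36800 = 7.94022
169000 = 329000/(1 + 7.94022·e^(−0.099t)) → 1 + 7.94022·e^(−0.099t) = 1.94675
e^(−0.099t) = 0.119234 → t = ln(8.38685)/0.099 = 2.12667/0.099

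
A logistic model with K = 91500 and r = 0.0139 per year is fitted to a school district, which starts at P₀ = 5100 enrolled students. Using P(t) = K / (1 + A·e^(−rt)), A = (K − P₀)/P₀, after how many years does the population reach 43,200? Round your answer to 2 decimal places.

t ≈ 195.55 years

A = (91500 − 5100)/5100 = 16.94118
43200 = 91500/(1 + 16.94118·e^(−0.0139t)) → 1 + 16.94118·e^(−0.0139t) = 2.11806
e^(−0.0139t) = 0.065996 → t = ln(15.15236)/0.0139 = 2.71816/0.0139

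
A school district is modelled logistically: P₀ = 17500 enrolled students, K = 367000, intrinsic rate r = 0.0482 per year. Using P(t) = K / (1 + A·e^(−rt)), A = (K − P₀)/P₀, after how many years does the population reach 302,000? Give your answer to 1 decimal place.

t ≈ 94.0 years

A = (367000 − 17500)/17500 = 19.97143
302000 = 367000/(1 + 19.97143·e^(−0.0482t)) → 1 + 19.97143·e^(−0.0482t) = 1.21523
e^(−0.0482t) = 0.010777 → t = ln(92.79033)/0.0482 = 4.53034/0.0482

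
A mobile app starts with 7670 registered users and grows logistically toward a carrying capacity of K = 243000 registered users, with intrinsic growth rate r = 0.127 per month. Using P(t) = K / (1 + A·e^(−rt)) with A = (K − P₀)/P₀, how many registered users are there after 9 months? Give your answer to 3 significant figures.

≈ 22,500 registered users

A = (243000 − 7670)/7670 = 30.68188
P(9) = 243000 / (1 + 30.68188·e^(−0.127·9)) = 243000 / (1 + 30.68188·0.318861)
= 243000 / 10.78325 ≈ 22534.94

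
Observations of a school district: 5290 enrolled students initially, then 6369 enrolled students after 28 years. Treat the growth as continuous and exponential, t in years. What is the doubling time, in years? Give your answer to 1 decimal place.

doubling time ≈ 104.6 years

r = ln(6369/5290) / 28 = ln(1.20397) / 28 ≈ 0.006629 per year
doubling time = ln 2 / |r| = 0.69315 / 0.006629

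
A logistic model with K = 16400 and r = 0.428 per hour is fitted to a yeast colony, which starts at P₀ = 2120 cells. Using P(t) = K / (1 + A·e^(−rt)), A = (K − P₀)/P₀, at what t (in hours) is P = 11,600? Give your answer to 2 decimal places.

A = (16400 − 2120)/2120 = 6.73585
11600 = 16400/(1 + 6.73585·e^(−0.428t)) → 1 + 6.73585·e^(−0.428t) = 1.41379
e^(−0.428t) = 0.061431 → t = ln(16.2783)/0.428 = 2.78983/0.428

t ≈ 6.52 hours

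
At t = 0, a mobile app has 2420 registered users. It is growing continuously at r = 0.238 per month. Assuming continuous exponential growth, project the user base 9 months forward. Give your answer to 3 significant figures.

P(9) = 2420 · e^(0.238·9) = 2420 · e^(2.142)
= 2420 · 8.51645 ≈ 20609.82

≈ 20,600 registered users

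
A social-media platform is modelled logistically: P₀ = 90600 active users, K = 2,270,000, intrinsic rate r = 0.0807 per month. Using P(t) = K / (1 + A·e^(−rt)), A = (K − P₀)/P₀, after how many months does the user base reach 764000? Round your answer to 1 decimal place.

t ≈ 31.0 months

A = (2270000 − 90600)/90600 = 24.05519
764000 = 2270000/(1 + 24.05519·e^(−0.0807t)) → 1 + 24.05519·e^(−0.0807t) = 2.9712
e^(−0.0807t) = 0.081945 → t = ln(12.2033)/0.0807 = 2.50171/0.0807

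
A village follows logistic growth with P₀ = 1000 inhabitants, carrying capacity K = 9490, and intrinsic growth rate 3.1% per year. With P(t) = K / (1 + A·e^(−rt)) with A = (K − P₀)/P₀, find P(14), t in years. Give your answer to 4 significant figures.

A = (9490 − 1000)/1000 = 8.49
P(14) = 9490 / (1 + 8.49·e^(−0.031·14)) = 9490 / (1 + 8.49·0.647912)
= 9490 / 6.50078 ≈ 1459.83

≈ 1,460 inhabitants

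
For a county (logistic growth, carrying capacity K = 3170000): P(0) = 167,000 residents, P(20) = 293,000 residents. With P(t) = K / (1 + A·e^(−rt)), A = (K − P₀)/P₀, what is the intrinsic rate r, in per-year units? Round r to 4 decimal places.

r ≈ 0.0303 per year

A = (3170000 − 167000)/167000 = 17.98204
293000 = 3170000/(1 + 17.98204·e^(−r·20)) → e^(−20r) = (10.81911 − 1)/17.98204 = 0.546051
r = −ln(0.546051)/20 = 0.60504/20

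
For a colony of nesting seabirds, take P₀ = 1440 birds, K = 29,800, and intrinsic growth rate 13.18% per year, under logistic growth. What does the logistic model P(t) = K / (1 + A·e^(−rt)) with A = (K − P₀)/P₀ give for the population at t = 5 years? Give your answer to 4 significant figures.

≈ 2,663 birds

A = (29800 − 1440)/1440 = 19.69444
P(5) = 29800 / (1 + 19.69444·e^(−0.1318·5)) = 29800 / (1 + 19.69444·0.517368)
= 29800 / 11.18928 ≈ 2663.26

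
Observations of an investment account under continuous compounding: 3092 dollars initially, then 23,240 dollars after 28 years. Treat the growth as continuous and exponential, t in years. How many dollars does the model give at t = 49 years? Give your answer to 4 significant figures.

≈ 105,500 dollars

r = ln(23240/3092) / 28 ≈ 0.072038 per year
P(49) = 3092 · e^(0.072038·49) = 3092 · 34.11883 ≈ 105495.42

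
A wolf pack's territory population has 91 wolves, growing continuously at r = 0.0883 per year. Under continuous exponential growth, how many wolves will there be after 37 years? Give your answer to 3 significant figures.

P(37) = 91 · e^(0.0883·37) = 91 · e^(3.2671)
= 91 · 26.23515 ≈ 2387.4

≈ 2,390 wolves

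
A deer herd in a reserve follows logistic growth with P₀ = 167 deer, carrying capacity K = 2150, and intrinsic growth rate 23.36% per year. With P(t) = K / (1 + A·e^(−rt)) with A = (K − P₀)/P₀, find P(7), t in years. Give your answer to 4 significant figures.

≈ 648.7 deer

A = (2150 − 167)/167 = 11.87425
P(7) = 2150 / (1 + 11.87425·e^(−0.2336·7)) = 2150 / (1 + 11.87425·0.194913)
= 2150 / 3.31445 ≈ 648.67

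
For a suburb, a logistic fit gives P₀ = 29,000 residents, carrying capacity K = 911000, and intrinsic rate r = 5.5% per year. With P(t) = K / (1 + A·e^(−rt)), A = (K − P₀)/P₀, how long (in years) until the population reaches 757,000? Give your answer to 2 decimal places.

A = (911000 − 29000)/29000 = 30.41379
757000 = 911000/(1 + 30.41379·e^(−0.055t)) → 1 + 30.41379·e^(−0.055t) = 1.20343
e^(−0.055t) = 0.006689 → t = ln(149.50157)/0.055 = 5.00731/0.055

t ≈ 91.04 years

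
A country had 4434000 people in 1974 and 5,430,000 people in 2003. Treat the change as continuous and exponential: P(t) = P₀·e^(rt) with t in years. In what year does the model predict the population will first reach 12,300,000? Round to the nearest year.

r = ln(5430000/4434000) / 29 = 0.20264/29 ≈ 0.006987 per year
t = ln(12300000/4434000) / r = 1.0203/0.006987 ≈ 146.02 years after 1974

year 2120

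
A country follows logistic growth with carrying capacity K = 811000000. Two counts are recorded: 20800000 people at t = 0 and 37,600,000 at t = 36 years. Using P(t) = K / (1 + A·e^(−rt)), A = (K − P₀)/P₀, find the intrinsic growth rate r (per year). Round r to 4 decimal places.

r ≈ 0.0170 per year

A = (811000000 − 20800000)/20800000 = 37.99038
37600000 = 811000000/(1 + 37.99038·e^(−r·36)) → e^(−36r) = (21.56915 − 1)/37.99038 = 0.54143
r = −ln(0.54143)/36 = 0.61354/36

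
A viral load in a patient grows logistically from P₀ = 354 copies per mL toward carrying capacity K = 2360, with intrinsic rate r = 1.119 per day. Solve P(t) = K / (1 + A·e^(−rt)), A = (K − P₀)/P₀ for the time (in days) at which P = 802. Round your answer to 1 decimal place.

A = (2360 − 354)/354 = 5.66667
802 = 2360/(1 + 5.66667·e^(−1.119t)) → 1 + 5.66667·e^(−1.119t) = 2.94264
e^(−1.119t) = 0.342819 → t = ln(2.91699)/1.119 = 1.07055/1.119

t ≈ 1.0 days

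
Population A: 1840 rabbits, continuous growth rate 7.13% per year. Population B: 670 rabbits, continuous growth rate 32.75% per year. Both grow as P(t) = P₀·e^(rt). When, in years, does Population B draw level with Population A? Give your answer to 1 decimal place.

t ≈ 3.9 years

1840·e^(0.0713t) = 670·e^(0.3275t)
1840/670 = e^((0.3275 − 0.0713)t) → ln(2.74627) = 0.2562·t
t = 1.01024 / 0.2562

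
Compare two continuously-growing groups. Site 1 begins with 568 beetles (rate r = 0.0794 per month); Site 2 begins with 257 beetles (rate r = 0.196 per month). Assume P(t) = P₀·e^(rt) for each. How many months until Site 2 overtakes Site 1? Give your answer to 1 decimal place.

568·e^(0.0794t) = 257·e^(0.196t)
568/257 = e^((0.196 − 0.0794)t) → ln(2.21012) = 0.1166·t
t = 0.79305 / 0.1166

t ≈ 6.8 months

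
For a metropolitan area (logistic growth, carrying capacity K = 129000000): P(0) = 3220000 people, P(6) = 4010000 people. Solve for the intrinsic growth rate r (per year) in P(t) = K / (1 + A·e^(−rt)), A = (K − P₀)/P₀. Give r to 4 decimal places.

A = (129000000 − 3220000)/3220000 = 39.06211
4010000 = 129000000/(1 + 39.06211·e^(−r·6)) → e^(−6r) = (32.16958 − 1)/39.06211 = 0.797949
r = −ln(0.797949)/6 = 0.22571/6

r ≈ 0.0376 per year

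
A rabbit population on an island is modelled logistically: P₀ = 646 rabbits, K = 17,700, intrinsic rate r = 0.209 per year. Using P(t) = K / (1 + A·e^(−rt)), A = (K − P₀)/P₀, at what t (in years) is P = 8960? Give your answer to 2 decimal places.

t ≈ 15.78 years

A = (17700 − 646)/646 = 26.39938
8960 = 17700/(1 + 26.39938·e^(−0.209t)) → 1 + 26.39938·e^(−0.209t) = 1.97545
e^(−0.209t) = 0.03695 → t = ln(27.0639)/0.209 = 3.2982/0.209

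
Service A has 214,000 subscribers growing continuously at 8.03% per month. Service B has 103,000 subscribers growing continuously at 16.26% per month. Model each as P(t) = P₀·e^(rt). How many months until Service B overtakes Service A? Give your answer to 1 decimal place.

214000·e^(0.0803t) = 103000·e^(0.1626t)
214000/103000 = e^((0.1626 − 0.0803)t) → ln(2.07767) = 0.0823·t
t = 0.73125 / 0.0823

t ≈ 8.9 months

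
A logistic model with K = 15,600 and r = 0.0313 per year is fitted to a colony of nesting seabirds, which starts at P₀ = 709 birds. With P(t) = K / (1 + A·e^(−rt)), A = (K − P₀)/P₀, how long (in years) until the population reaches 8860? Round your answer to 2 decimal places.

t ≈ 106.01 years

A = (15600 − 709)/709 = 21.00282
8860 = 15600/(1 + 21.00282·e^(−0.0313t)) → 1 + 21.00282·e^(−0.0313t) = 1.76072
e^(−0.0313t) = 0.03622 → t = ln(27.60905)/0.0313 = 3.31814/0.0313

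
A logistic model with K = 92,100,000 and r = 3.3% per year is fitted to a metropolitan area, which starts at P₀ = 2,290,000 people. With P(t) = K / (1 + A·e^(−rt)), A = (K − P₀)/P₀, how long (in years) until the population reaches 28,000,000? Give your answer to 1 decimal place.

A = (92100000 − 2290000)/2290000 = 39.21834
28000000 = 92100000/(1 + 39.21834·e^(−0.033t)) → 1 + 39.21834·e^(−0.033t) = 3.28929
e^(−0.033t) = 0.058373 → t = ln(17.13126)/0.033 = 2.8409/0.033

t ≈ 86.1 years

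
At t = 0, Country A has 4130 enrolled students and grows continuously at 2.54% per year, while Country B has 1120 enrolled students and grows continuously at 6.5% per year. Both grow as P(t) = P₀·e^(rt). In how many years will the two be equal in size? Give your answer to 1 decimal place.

4130·e^(0.0254t) = 1120·e^(0.065t)
4130/1120 = e^((0.065 − 0.0254)t) → ln(3.6875) = 0.0396·t
t = 1.30495 / 0.0396

t ≈ 33.0 years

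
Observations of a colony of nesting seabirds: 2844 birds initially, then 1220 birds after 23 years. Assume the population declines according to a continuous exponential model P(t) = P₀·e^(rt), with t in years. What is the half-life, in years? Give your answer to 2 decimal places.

half-life ≈ 18.84 years

r = ln(1220/2844) / 23 = ln(0.42897) / 23 ≈ -0.036798 per year
half-life = ln 2 / |r| = 0.69315 / 0.036798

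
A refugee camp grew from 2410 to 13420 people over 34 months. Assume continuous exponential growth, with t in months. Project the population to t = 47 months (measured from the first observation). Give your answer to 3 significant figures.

r = ln(13420/2410) / 34 ≈ 0.050504 per month
P(47) = 2410 · e^(0.050504·47) = 2410 · 10.73667 ≈ 25875.38

≈ 25,900 people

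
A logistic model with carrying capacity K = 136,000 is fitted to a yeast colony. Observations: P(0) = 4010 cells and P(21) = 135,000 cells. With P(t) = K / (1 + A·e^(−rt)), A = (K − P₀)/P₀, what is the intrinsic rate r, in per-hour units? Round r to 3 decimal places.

A = (136000 − 4010)/4010 = 32.91521
135000 = 136000/(1 + 32.91521·e^(−r·21)) → e^(−21r) = (1.00741 − 1)/32.91521 = 0.000225
r = −ln(0.000225)/21 = 8.39921/21

r ≈ 0.400 per hour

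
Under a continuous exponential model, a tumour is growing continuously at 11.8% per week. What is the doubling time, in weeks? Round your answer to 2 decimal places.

doubling time ≈ 5.87 weeks

doubling time = ln(2) / |r| = 0.69315 / 0.118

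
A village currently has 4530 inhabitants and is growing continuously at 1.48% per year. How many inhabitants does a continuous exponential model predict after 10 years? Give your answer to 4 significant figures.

P(10) = 4530 · e^(0.0148·10) = 4530 · e^(0.148)
= 4530 · 1.15951 ≈ 5252.59

≈ 5,253 inhabitants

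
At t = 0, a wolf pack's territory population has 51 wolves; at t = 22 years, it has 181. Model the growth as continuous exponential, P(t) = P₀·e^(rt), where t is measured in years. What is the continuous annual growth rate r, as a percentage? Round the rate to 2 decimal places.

r ≈ 5.76% per year

181 = 51 · e^(r·22)
e^(22r) = 181/51 = 3.54902
r = ln(3.54902) / 22 = 1.26667 / 22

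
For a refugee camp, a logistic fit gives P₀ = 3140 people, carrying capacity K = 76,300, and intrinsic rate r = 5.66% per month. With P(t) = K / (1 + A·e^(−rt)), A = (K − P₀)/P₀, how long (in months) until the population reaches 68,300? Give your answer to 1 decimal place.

A = (76300 − 3140)/3140 = 23.29936
68300 = 76300/(1 + 23.29936·e^(−0.0566t)) → 1 + 23.29936·e^(−0.0566t) = 1.11713
e^(−0.0566t) = 0.005027 → t = ln(198.91831)/0.0566 = 5.29289/0.0566

t ≈ 93.5 months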